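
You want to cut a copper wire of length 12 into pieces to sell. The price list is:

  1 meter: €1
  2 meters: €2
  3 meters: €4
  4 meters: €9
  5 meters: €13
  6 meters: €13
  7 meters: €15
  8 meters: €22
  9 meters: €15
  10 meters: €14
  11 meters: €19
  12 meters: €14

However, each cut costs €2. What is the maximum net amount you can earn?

Consider every possible first cut. net[k] is the best of p[i]+net[k−i] over all sellable i≤k, charging 2 whenever i<k.
net[1] = 1
net[2] = max(1+1-2, 2+0) = 2
net[3] = max(1+2-2, 2+1-2, 4+0) = 4
net[4] = max(1+4-2, 2+2-2, 4+1-2, 9+0) = 9
net[5] = max(1+9-2, 2+4-2, 4+2-2, 9+1-2, 13+0) = 13
net[6] = max(1+13-2, 2+9-2, 4+4-2, 9+2-2, 13+1-2, 13+0) = 13
net[7] = max(1+13-2, 2+13-2, 4+9-2, …, 13+1-2, 15+0) = 15
net[8] = max(1+15-2, 2+13-2, 4+13-2, …, 15+1-2, 22+0) = 22
net[9] = max(1+22-2, 2+15-2, 4+13-2, …, 22+1-2, 15+0) = 21
net[10] = max(1+21-2, 2+22-2, 4+15-2, …, 15+1-2, 14+0) = 24
net[11] = max(1+24-2, 2+21-2, 4+22-2, …, 14+1-2, 19+0) = 24
net[12] = max(1+24-2, 2+24-2, 4+21-2, …, 19+1-2, 14+0) = 29
One optimal plan: pieces 8 + 4 (1 cut) → €31 − €2 = €29.

29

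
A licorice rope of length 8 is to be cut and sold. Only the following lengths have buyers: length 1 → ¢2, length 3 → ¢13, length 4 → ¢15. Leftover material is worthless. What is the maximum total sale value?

Build f[k] bottom-up: f[k] = max over allowed piece i of (p[i] + f[k−i]).
f[1] = 2
f[2] = 4  (first piece 1, then f[1]=2)
f[3] = max(2+4, 13+0) = 13
f[4] = max(2+13, 13+2, 15+0) = 15
f[5] = max(2+15, 13+4, 15+2) = 17
f[6] = max(2+17, 13+13, 15+4) = 26
f[7] = max(2+26, 13+15, 15+13) = 28
f[8] = max(2+28, 13+17, 15+15) = 30
One optimal cutting: 3 + 3 + 1 + 1 → ¢30.

30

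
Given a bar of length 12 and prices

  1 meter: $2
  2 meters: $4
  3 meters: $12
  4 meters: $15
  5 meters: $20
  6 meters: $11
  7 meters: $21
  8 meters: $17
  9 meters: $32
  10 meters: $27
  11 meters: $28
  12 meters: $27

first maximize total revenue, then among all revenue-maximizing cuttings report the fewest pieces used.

Consider every possible first cut. r[k] is the best of p[i]+r[k−i] over all sellable i≤k.
r[1] = 2
r[2] = 4  (first piece 1, then r[1]=2)
r[3] = 12
r[4] = 15
r[5] = 20
r[6] = 24  (first piece 3, then r[3]=12)
r[7] = 27  (first piece 3, then r[4]=15)
r[8] = 32  (first piece 3, then r[5]=20)
r[9] = 36  (first piece 3, then r[6]=24)
r[10] = 40  (first piece 5, then r[5]=20)
r[11] = 44  (first piece 3, then r[8]=32)
r[12] = 48  (first piece 3, then r[9]=36)
Maximum revenue is $48.
Now minimize piece count subject to staying optimal: for each k, pieces[k] = 1 + min over i with p[i]+r[k−i]=r[k] of pieces[k−i].
pieces[9] = 3
pieces[10] = 2
pieces[11] = 3
pieces[12] = 4

4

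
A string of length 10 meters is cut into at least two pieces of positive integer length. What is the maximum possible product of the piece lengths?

36

Define g[k] = max over 1≤i<k of i · max(k−i, g[k−i]); the inner max lets the remainder stay uncut if that's better.
Small cases: g[2]=1.
g[3] = 1×max(2,1) = 1×2 = 2
g[4] = 2×max(2,1) = 2×2 = 4
g[5] = 2×max(3,2) = 2×3 = 6
g[6] = 3×max(3,2) = 3×3 = 9
g[7] = 2×max(5,6) = 2×6 = 12
g[8] = 2×max(6,9) = 2×9 = 18
g[9] = 3×max(6,9) = 3×9 = 27
g[10] = 2×max(8,18) = 2×18 = 36
One optimal split: 3 + 3 + 2 + 2; product 3×3×2×2 = 36.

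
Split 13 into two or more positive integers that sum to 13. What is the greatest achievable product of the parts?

Let m[k] be the best product for length k (with at least one cut). For each first piece i, the rest contributes max(k−i, m[k−i]).
m[2] = 1×max(1,0) = 1×1 = 1
m[3] = 1×max(2,1) = 1×2 = 2
m[4] = 2×max(2,1) = 2×2 = 4
m[5] = 2×max(3,2) = 2×3 = 6
m[6] = 3×max(3,2) = 3×3 = 9
m[7] = 2×max(5,6) = 2×6 = 12
m[8] = 2×max(6,9) = 2×9 = 18
m[9] = 3×max(6,9) = 3×9 = 27
m[10] = 2×max(8,18) = 2×18 = 36
m[11] = 2×max(9,27) = 2×27 = 54
m[12] = 3×max(9,27) = 3×27 = 81
m[13] = 2×max(11,54) = 2×54 = 108
One optimal split: 3 + 3 + 3 + 2 + 2; product 3×3×3×2×2 = 108.

108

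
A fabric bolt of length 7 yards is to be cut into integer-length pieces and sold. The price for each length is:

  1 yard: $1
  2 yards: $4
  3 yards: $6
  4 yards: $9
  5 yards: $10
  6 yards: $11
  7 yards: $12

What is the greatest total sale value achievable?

15

Build r[k] bottom-up: r[k] = max over allowed piece i of (p[i] + r[k−i]).
r[1] = 1
r[2] = 4
r[3] = 6
r[4] = 9
r[5] = 10  (first piece 1, then r[4]=9)
r[6] = 13  (first piece 2, then r[4]=9)
r[7] = 15  (first piece 3, then r[4]=9)
One optimal cutting: 4 + 3 → $9 + $6 = $15.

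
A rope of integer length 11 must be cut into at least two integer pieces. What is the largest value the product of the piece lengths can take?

Define P[k] = max over 1≤i<k of i · max(k−i, P[k−i]); the inner max lets the remainder stay uncut if that's better.
P[2] = 1·max(1,0) = 1·1 = 1
P[3] = 1·max(2,1) = 1·2 = 2
P[4] = 2·max(2,1) = 2·2 = 4
P[5] = 2·max(3,2) = 2·3 = 6
P[6] = 3·max(3,2) = 3·3 = 9
P[7] = 2·max(5,6) = 2·6 = 12
P[8] = 2·max(6,9) = 2·9 = 18
P[9] = 3·max(6,9) = 3·9 = 27
P[10] = 2·max(8,18) = 2·18 = 36
P[11] = 2·max(9,27) = 2·27 = 54
One optimal split: 3 + 3 + 3 + 2; product 3·3·3·2 = 54.

54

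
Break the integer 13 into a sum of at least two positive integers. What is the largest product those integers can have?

Define m[k] = max over 1≤i<k of i · max(k−i, m[k−i]); the inner max lets the remainder stay uncut if that's better.
m[2] = 1×max(1,0) = 1×1 = 1
m[3] = 1×max(2,1) = 1×2 = 2
m[4] = 2×max(2,1) = 2×2 = 4
m[5] = 2×max(3,2) = 2×3 = 6
m[6] = 3×max(3,2) = 3×3 = 9
m[7] = 2×max(5,6) = 2×6 = 12
m[8] = 2×max(6,9) = 2×9 = 18
m[9] = 3×max(6,9) = 3×9 = 27
m[10] = 2×max(8,18) = 2×18 = 36
m[11] = 2×max(9,27) = 2×27 = 54
m[12] = 3×max(9,27) = 3×27 = 81
m[13] = 2×max(11,54) = 2×54 = 108
One optimal split: 3 + 3 + 3 + 2 + 2; product 3×3×3×2×2 = 108.

108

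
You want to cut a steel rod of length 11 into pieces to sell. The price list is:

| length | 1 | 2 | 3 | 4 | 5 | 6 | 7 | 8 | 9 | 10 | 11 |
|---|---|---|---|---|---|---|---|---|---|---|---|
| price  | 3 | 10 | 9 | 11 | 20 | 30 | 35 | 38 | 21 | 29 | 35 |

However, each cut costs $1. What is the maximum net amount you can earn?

53

Consider every possible first cut. v[k] is the best of p[i]+v[k−i] over all sellable i≤k, charging 1 whenever i<k.
v[1] = 3
v[2] = max(3+3-1, 10+0) = 10
v[3] = max(3+10-1, 10+3-1, 9+0) = 12
v[4] = max(3+12-1, 10+10-1, 9+3-1, 11+0) = 19
v[5] = max(3+19-1, 10+12-1, 9+10-1, 11+3-1, 20+0) = 21
v[6] = max(3+21-1, 10+19-1, 9+12-1, 11+10-1, 20+3-1, 30+0) = 30
v[7] = max(3+30-1, 10+21-1, 9+19-1, …, 30+3-1, 35+0) = 35
v[8] = max(3+35-1, 10+30-1, 9+21-1, …, 35+3-1, 38+0) = 39
v[9] = max(3+39-1, 10+35-1, 9+30-1, …, 38+3-1, 21+0) = 44
v[10] = max(3+44-1, 10+39-1, 9+35-1, …, 21+3-1, 29+0) = 48
v[11] = max(3+48-1, 10+44-1, 9+39-1, …, 29+3-1, 35+0) = 53
One optimal plan: pieces 7 + 2 + 2 (2 cuts) → $55 − $2 = $53.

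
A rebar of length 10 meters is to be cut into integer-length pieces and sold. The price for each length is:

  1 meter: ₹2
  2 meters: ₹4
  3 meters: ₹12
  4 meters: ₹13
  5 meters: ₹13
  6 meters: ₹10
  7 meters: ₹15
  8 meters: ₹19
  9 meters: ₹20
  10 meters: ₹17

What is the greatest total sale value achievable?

Consider every possible first cut. v[k] is the best of p[i]+v[k−i] over all sellable i≤k.
v[1] = 2
v[2] = max(2+2, 4+0) = 4
v[3] = max(2+4, 4+2, 12+0) = 12
v[4] = max(2+12, 4+4, 12+2, 13+0) = 14
v[5] = max(2+14, 4+12, 12+4, 13+2, 13+0) = 16
v[6] = max(2+16, 4+14, 12+12, 13+4, 13+2, 10+0) = 24
v[7] = max(2+24, 4+16, 12+14, …, 10+2, 15+0) = 26
v[8] = max(2+26, 4+24, 12+16, …, 15+2, 19+0) = 28
v[9] = max(2+28, 4+26, 12+24, …, 19+2, 20+0) = 36
v[10] = max(2+36, 4+28, 12+26, …, 20+2, 17+0) = 38
One optimal cutting: 3 + 3 + 3 + 1 → ₹12 + ₹12 + ₹12 + ₹2 = ₹38.

38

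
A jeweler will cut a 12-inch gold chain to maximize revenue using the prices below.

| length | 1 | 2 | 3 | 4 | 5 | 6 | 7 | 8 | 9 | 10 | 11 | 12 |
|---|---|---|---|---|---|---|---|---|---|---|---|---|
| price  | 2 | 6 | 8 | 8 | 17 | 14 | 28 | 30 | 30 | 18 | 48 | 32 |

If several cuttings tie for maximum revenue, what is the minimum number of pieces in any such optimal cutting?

Let r[k] be the best obtainable value from length k. For each k, try every first piece i and keep the best of price[i] + r[k−i].
r[1] = 2
r[2] = max(2+2, 6+0) = 6
r[3] = max(2+6, 6+2, 8+0) = 8
r[4] = max(2+8, 6+6, 8+2, 8+0) = 12
r[5] = max(2+12, 6+8, 8+6, 8+2, 17+0) = 17
r[6] = max(2+17, 6+12, 8+8, 8+6, 17+2, 14+0) = 19
r[7] = max(2+19, 6+17, 8+12, …, 14+2, 28+0) = 28
r[8] = max(2+28, 6+19, 8+17, …, 28+2, 30+0) = 30
r[9] = max(2+30, 6+28, 8+19, …, 30+2, 30+0) = 34
r[10] = max(2+34, 6+30, 8+28, …, 30+2, 18+0) = 36
r[11] = max(2+36, 6+34, 8+30, …, 18+2, 48+0) = 48
r[12] = max(2+48, 6+36, 8+34, …, 48+2, 32+0) = 50
Maximum revenue is $50.
Now minimize piece count subject to staying optimal: for each k, pieces[k] = 1 + min over i with p[i]+r[k−i]=r[k] of pieces[k−i].
pieces[9] = 2
pieces[10] = 2
pieces[11] = 1
pieces[12] = 2

2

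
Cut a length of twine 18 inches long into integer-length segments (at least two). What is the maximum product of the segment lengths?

729

Define prod[k] = max over 1≤i<k of i · max(k−i, prod[k−i]); the inner max lets the remainder stay uncut if that's better.
prod[2] = 1*max(1,0) = 1*1 = 1
prod[3] = 1*max(2,1) = 1*2 = 2
prod[4] = 2*max(2,1) = 2*2 = 4
prod[5] = 2*max(3,2) = 2*3 = 6
prod[6] = 3*max(3,2) = 3*3 = 9
prod[7] = 2*max(5,6) = 2*6 = 12
prod[8] = 2*max(6,9) = 2*9 = 18
prod[9] = 3*max(6,9) = 3*9 = 27
prod[10] = 2*max(8,18) = 2*18 = 36
prod[11] = 2*max(9,27) = 2*27 = 54
prod[12] = 3*max(9,27) = 3*27 = 81
prod[13] = 2*max(11,54) = 2*54 = 108
prod[14] = 2*max(12,81) = 2*81 = 162
prod[15] = 3*max(12,81) = 3*81 = 243
prod[16] = 2*max(14,162) = 2*162 = 324
prod[17] = 2*max(15,243) = 2*243 = 486
prod[18] = 3*max(15,243) = 3*243 = 729
One optimal split: 3 + 3 + 3 + 3 + 3 + 3; product 3*3*3*3*3*3 = 729.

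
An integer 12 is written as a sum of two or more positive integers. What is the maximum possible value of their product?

81

Define g[k] = max over 1≤i<k of i · max(k−i, g[k−i]); the inner max lets the remainder stay uncut if that's better.
g[2] = 1×max(1,0) = 1×1 = 1
g[3] = max(1×2, 2×1) = 2
g[4] = max(1×3, 2×2, 3×1) = 4
g[5] = max(1×4, 2×3, 3×2, 4×1) = 6
g[6] = max(1×6, 2×4, 3×3, 4×2, 5×1) = 9
g[7] = max(1×9, 2×6, 3×4, 4×3, 5×2, 6×1) = 12
g[8] = max(1×12, 2×9, 3×6, …, 6×2, 7×1) = 18
g[9] = max(1×18, 2×12, 3×9, …, 7×2, 8×1) = 27
g[10] = max(1×27, 2×18, 3×12, …, 8×2, 9×1) = 36
g[11] = max(1×36, 2×27, 3×18, …, 9×2, 10×1) = 54
g[12] = max(1×54, 2×36, 3×27, …, 10×2, 11×1) = 81
One optimal split: 3 + 3 + 3 + 3; product 3×3×3×3 = 81.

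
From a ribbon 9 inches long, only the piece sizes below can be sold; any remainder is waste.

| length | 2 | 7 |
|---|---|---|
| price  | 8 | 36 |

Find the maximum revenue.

44

Build best[k] bottom-up: best[k] = max over allowed piece i of (p[i] + best[k−i]).
best[1] = 0
best[2] = 8
best[3] = 8
best[4] = 16  (first piece 2, then best[2]=8)
best[5] = 16
best[6] = 24  (first piece 2, then best[4]=16)
best[7] = 36
best[8] = 36
best[9] = 44  (first piece 2, then best[7]=36)
One optimal cutting: 7 + 2 → ¢44.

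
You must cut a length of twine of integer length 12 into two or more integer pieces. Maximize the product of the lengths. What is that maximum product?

81

Define m[k] = max over 1≤i<k of i · max(k−i, m[k−i]); the inner max lets the remainder stay uncut if that's better.
m[2] = 1*max(1,0) = 1*1 = 1
m[3] = max(1*2, 2*1) = 2
m[4] = max(1*3, 2*2, 3*1) = 4
m[5] = max(1*4, 2*3, 3*2, 4*1) = 6
m[6] = max(1*6, 2*4, 3*3, 4*2, 5*1) = 9
m[7] = max(1*9, 2*6, 3*4, 4*3, 5*2, 6*1) = 12
m[8] = max(1*12, 2*9, 3*6, …, 6*2, 7*1) = 18
m[9] = max(1*18, 2*12, 3*9, …, 7*2, 8*1) = 27
m[10] = max(1*27, 2*18, 3*12, …, 8*2, 9*1) = 36
m[11] = max(1*36, 2*27, 3*18, …, 9*2, 10*1) = 54
m[12] = max(1*54, 2*36, 3*27, …, 10*2, 11*1) = 81
One optimal split: 3 + 3 + 3 + 3; product 3*3*3*3 = 81.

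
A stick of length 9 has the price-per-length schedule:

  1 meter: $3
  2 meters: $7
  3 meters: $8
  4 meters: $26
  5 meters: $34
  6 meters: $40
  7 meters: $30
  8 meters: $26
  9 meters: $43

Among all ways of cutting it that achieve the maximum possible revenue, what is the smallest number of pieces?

Build r[k] bottom-up: r[k] = max over allowed piece i of (p[i] + r[k−i]).
r[1] = 3
r[2] = 7
r[3] = 10  (first piece 1, then r[2]=7)
r[4] = 26
r[5] = 34
r[6] = 40
r[7] = 43  (first piece 1, then r[6]=40)
r[8] = 52  (first piece 4, then r[4]=26)
r[9] = 60  (first piece 4, then r[5]=34)
Maximum revenue is $60.
Now minimize piece count subject to staying optimal: for each k, pieces[k] = 1 + min over i with p[i]+r[k−i]=r[k] of pieces[k−i].
pieces[6] = 1
pieces[7] = 2
pieces[8] = 2
pieces[9] = 2

2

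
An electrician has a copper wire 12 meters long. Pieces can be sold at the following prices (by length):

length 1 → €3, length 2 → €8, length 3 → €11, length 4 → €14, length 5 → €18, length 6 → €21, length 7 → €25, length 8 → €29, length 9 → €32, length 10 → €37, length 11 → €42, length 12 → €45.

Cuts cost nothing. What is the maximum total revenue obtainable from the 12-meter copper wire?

Build v[k] bottom-up: v[k] = max over allowed piece i of (p[i] + v[k−i]).
v[1] = 3
v[2] = 8
v[3] = 11  (first piece 1, then v[2]=8)
v[4] = 16  (first piece 2, then v[2]=8)
v[5] = 19  (first piece 1, then v[4]=16)
v[6] = 24  (first piece 2, then v[4]=16)
v[7] = 27  (first piece 1, then v[6]=24)
v[8] = 32  (first piece 2, then v[6]=24)
v[9] = 35  (first piece 1, then v[8]=32)
v[10] = 40  (first piece 2, then v[8]=32)
v[11] = 43  (first piece 1, then v[10]=40)
v[12] = 48  (first piece 2, then v[10]=40)
One optimal cutting: 2 + 2 + 2 + 2 + 2 + 2 → €8 + €8 + €8 + €8 + €8 + €8 = €48.

48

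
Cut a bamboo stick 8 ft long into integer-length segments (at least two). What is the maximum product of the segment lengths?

Let g[k] be the best product for length k (with at least one cut). For each first piece i, the rest contributes max(k−i, g[k−i]).
g[2] = 1*max(1,0) = 1*1 = 1
g[3] = max(1*2, 2*1) = 2
g[4] = max(1*3, 2*2, 3*1) = 4
g[5] = max(1*4, 2*3, 3*2, 4*1) = 6
g[6] = max(1*6, 2*4, 3*3, 4*2, 5*1) = 9
g[7] = max(1*9, 2*6, 3*4, 4*3, 5*2, 6*1) = 12
g[8] = max(1*12, 2*9, 3*6, …, 6*2, 7*1) = 18
One optimal split: 3 + 3 + 2; product 3*3*2 = 18.

18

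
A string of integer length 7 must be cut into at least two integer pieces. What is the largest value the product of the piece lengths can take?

12

Let f[k] be the best product for length k (with at least one cut). For each first piece i, the rest contributes max(k−i, f[k−i]).
f[2] = 1×max(1,0) = 1×1 = 1
f[3] = 1×max(2,1) = 1×2 = 2
f[4] = 2×max(2,1) = 2×2 = 4
f[5] = 2×max(3,2) = 2×3 = 6
f[6] = 3×max(3,2) = 3×3 = 9
f[7] = 2×max(5,6) = 2×6 = 12
One optimal split: 3 + 2 + 2; product 3×2×2 = 12.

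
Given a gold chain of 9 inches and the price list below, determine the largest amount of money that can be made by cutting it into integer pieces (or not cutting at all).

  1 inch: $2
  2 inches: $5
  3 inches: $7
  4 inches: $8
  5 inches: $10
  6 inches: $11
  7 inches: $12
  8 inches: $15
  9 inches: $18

Consider every possible first cut. v[k] is the best of p[i]+v[k−i] over all sellable i≤k.
v[1] = 2
v[2] = 5
v[3] = 7  (first piece 1, then v[2]=5)
v[4] = 10  (first piece 2, then v[2]=5)
v[5] = 12  (first piece 1, then v[4]=10)
v[6] = 15  (first piece 2, then v[4]=10)
v[7] = 17  (first piece 1, then v[6]=15)
v[8] = 20  (first piece 2, then v[6]=15)
v[9] = 22  (first piece 1, then v[8]=20)
One optimal cutting: 2 + 2 + 2 + 2 + 1 → $5 + $5 + $5 + $5 + $2 = $22.

22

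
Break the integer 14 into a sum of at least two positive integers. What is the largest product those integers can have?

162

Define f[k] = max over 1≤i<k of i · max(k−i, f[k−i]); the inner max lets the remainder stay uncut if that's better.
f[2] = 1·max(1,0) = 1·1 = 1
f[3] = max(1·2, 2·1) = 2
f[4] = max(1·3, 2·2, 3·1) = 4
f[5] = max(1·4, 2·3, 3·2, 4·1) = 6
f[6] = max(1·6, 2·4, 3·3, 4·2, 5·1) = 9
f[7] = max(1·9, 2·6, 3·4, 4·3, 5·2, 6·1) = 12
f[8] = max(1·12, 2·9, 3·6, …, 6·2, 7·1) = 18
f[9] = max(1·18, 2·12, 3·9, …, 7·2, 8·1) = 27
f[10] = max(1·27, 2·18, 3·12, …, 8·2, 9·1) = 36
f[11] = max(1·36, 2·27, 3·18, …, 9·2, 10·1) = 54
f[12] = max(1·54, 2·36, 3·27, …, 10·2, 11·1) = 81
f[13] = max(1·81, 2·54, 3·36, …, 11·2, 12·1) = 108
f[14] = max(1·108, 2·81, 3·54, …, 12·2, 13·1) = 162
One optimal split: 3 + 3 + 3 + 3 + 2; product 3·3·3·3·2 = 162.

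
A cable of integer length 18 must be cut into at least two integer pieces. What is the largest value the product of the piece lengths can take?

729

Define m[k] = max over 1≤i<k of i · max(k−i, m[k−i]); the inner max lets the remainder stay uncut if that's better.
m[2] = 1×max(1,0) = 1×1 = 1
m[3] = max(1×2, 2×1) = 2
m[4] = max(1×3, 2×2, 3×1) = 4
m[5] = max(1×4, 2×3, 3×2, 4×1) = 6
m[6] = max(1×6, 2×4, 3×3, 4×2, 5×1) = 9
m[7] = max(1×9, 2×6, 3×4, 4×3, 5×2, 6×1) = 12
m[8] = max(1×12, 2×9, 3×6, …, 6×2, 7×1) = 18
m[9] = max(1×18, 2×12, 3×9, …, 7×2, 8×1) = 27
m[10] = max(1×27, 2×18, 3×12, …, 8×2, 9×1) = 36
m[11] = max(1×36, 2×27, 3×18, …, 9×2, 10×1) = 54
m[12] = max(1×54, 2×36, 3×27, …, 10×2, 11×1) = 81
m[13] = max(1×81, 2×54, 3×36, …, 11×2, 12×1) = 108
m[14] = max(1×108, 2×81, 3×54, …, 12×2, 13×1) = 162
m[15] = max(1×162, 2×108, 3×81, …, 13×2, 14×1) = 243
m[16] = max(1×243, 2×162, 3×108, …, 14×2, 15×1) = 324
m[17] = max(1×324, 2×243, 3×162, …, 15×2, 16×1) = 486
m[18] = max(1×486, 2×324, 3×243, …, 16×2, 17×1) = 729
One optimal split: 3 + 3 + 3 + 3 + 3 + 3; product 3×3×3×3×3×3 = 729.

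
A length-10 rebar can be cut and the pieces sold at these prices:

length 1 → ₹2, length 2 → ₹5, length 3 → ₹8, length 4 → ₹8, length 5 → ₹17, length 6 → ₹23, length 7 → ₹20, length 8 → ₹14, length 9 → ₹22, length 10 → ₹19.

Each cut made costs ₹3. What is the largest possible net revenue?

Build v[k] bottom-up: v[k] = max over allowed piece i of (p[i] + v[k−i]) − 3 per cut.
v[1] = 2
v[2] = 5
v[3] = 8
v[4] = 8
v[5] = 17
v[6] = 23
v[7] = 22  (first piece 1, then v[6]=23)
v[8] = 25  (first piece 2, then v[6]=23)
v[9] = 28  (first piece 3, then v[6]=23)
v[10] = 31  (first piece 5, then v[5]=17)
One optimal plan: pieces 5 + 5 (1 cut) → ₹34 − ₹3 = ₹31.

31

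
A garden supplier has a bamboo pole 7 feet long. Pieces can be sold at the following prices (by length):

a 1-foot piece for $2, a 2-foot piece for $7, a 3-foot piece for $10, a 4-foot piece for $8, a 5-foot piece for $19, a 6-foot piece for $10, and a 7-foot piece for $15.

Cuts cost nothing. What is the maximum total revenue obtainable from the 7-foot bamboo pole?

Build v[k] bottom-up: v[k] = max over allowed piece i of (p[i] + v[k−i]).
v[1] = 2
v[2] = max(2+2, 7+0) = 7
v[3] = max(2+7, 7+2, 10+0) = 10
v[4] = max(2+10, 7+7, 10+2, 8+0) = 14
v[5] = max(2+14, 7+10, 10+7, 8+2, 19+0) = 19
v[6] = max(2+19, 7+14, 10+10, 8+7, 19+2, 10+0) = 21
v[7] = max(2+21, 7+19, 10+14, …, 10+2, 15+0) = 26
One optimal cutting: 5 + 2 → $19 + $7 = $26.

26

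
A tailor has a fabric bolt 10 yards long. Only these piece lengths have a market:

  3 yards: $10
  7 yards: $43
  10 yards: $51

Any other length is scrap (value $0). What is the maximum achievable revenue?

53

Build f[k] bottom-up: f[k] = max over allowed piece i of (p[i] + f[k−i]).
f[1] = 0
f[2] = 0
f[3] = 10
f[4] = 10
f[5] = 10
f[6] = 20  (first piece 3, then f[3]=10)
f[7] = 43
f[8] = 43
f[9] = 43
f[10] = 53  (first piece 3, then f[7]=43)
One optimal cutting: 7 + 3 → $53.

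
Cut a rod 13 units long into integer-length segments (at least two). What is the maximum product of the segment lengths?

108

Let g[k] be the best product for length k (with at least one cut). For each first piece i, the rest contributes max(k−i, g[k−i]).
g[2] = 1·max(1,0) = 1·1 = 1
g[3] = 1·max(2,1) = 1·2 = 2
g[4] = 2·max(2,1) = 2·2 = 4
g[5] = 2·max(3,2) = 2·3 = 6
g[6] = 3·max(3,2) = 3·3 = 9
g[7] = 2·max(5,6) = 2·6 = 12
g[8] = 2·max(6,9) = 2·9 = 18
g[9] = 3·max(6,9) = 3·9 = 27
g[10] = 2·max(8,18) = 2·18 = 36
g[11] = 2·max(9,27) = 2·27 = 54
g[12] = 3·max(9,27) = 3·27 = 81
g[13] = 2·max(11,54) = 2·54 = 108
One optimal split: 3 + 3 + 3 + 2 + 2; product 3·3·3·2·2 = 108.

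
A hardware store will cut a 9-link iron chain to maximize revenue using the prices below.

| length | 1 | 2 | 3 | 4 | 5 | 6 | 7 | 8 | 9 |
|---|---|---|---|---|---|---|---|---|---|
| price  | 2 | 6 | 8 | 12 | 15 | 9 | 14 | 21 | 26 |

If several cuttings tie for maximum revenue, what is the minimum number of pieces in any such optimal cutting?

2

Consider every possible first cut. r[k] is the best of p[i]+r[k−i] over all sellable i≤k.
r[1] = 2
r[2] = max(2+2, 6+0) = 6
r[3] = max(2+6, 6+2, 8+0) = 8
r[4] = max(2+8, 6+6, 8+2, 12+0) = 12
r[5] = max(2+12, 6+8, 8+6, 12+2, 15+0) = 15
r[6] = max(2+15, 6+12, 8+8, 12+6, 15+2, 9+0) = 18
r[7] = max(2+18, 6+15, 8+12, …, 9+2, 14+0) = 21
r[8] = max(2+21, 6+18, 8+15, …, 14+2, 21+0) = 24
r[9] = max(2+24, 6+21, 8+18, …, 21+2, 26+0) = 27
Maximum revenue is $27.
Now minimize piece count subject to staying optimal: for each k, pieces[k] = 1 + min over i with p[i]+r[k−i]=r[k] of pieces[k−i].
pieces[6] = 2
pieces[7] = 2
pieces[8] = 2
pieces[9] = 2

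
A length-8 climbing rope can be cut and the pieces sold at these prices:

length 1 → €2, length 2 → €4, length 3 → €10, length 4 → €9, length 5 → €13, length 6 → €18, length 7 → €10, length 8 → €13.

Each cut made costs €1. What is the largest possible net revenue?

22

Build v[k] bottom-up: v[k] = max over allowed piece i of (p[i] + v[k−i]) − 1 per cut.
v[1] = 2
v[2] = 4
v[3] = 10
v[4] = 11  (first piece 1, then v[3]=10)
v[5] = 13  (first piece 2, then v[3]=10)
v[6] = 19  (first piece 3, then v[3]=10)
v[7] = 20  (first piece 1, then v[6]=19)
v[8] = 22  (first piece 2, then v[6]=19)
One optimal plan: pieces 3 + 3 + 2 (2 cuts) → €24 − €2 = €22.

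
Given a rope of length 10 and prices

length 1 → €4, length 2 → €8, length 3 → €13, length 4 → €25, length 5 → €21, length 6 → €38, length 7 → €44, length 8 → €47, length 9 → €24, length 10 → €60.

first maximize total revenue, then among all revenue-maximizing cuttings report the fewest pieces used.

2

Build r[k] bottom-up: r[k] = max over allowed piece i of (p[i] + r[k−i]).
r[1] = 4
r[2] = 8  (first piece 1, then r[1]=4)
r[3] = 13
r[4] = 25
r[5] = 29  (first piece 1, then r[4]=25)
r[6] = 38
r[7] = 44
r[8] = 50  (first piece 4, then r[4]=25)
r[9] = 54  (first piece 1, then r[8]=50)
r[10] = 63  (first piece 4, then r[6]=38)
Maximum revenue is €63.
Now minimize piece count subject to staying optimal: for each k, pieces[k] = 1 + min over i with p[i]+r[k−i]=r[k] of pieces[k−i].
pieces[7] = 1
pieces[8] = 2
pieces[9] = 3
pieces[10] = 2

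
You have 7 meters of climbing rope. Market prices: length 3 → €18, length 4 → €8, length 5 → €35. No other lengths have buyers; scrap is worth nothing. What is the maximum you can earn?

36

Consider every possible first cut. best[k] is the best of p[i]+best[k−i] over all sellable i≤k.
best[1] = 0
best[2] = 0
best[3] = 18
best[4] = 18
best[5] = 35
best[6] = 36  (first piece 3, then best[3]=18)
best[7] = 36
One optimal cutting: pieces 3 + 3 with 1 meter of scrap → €36.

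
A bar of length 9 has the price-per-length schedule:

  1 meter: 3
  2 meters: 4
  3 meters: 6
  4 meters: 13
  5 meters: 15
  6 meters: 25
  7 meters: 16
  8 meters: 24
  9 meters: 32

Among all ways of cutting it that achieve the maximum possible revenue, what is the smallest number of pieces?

Let r[k] be the best obtainable value from length k. For each k, try every first piece i and keep the best of price[i] + r[k−i].
r[1] = 3
r[2] = 6  (first piece 1, then r[1]=3)
r[3] = 9  (first piece 1, then r[2]=6)
r[4] = 13
r[5] = 16  (first piece 1, then r[4]=13)
r[6] = 25
r[7] = 28  (first piece 1, then r[6]=25)
r[8] = 31  (first piece 1, then r[7]=28)
r[9] = 34  (first piece 1, then r[8]=31)
Maximum revenue is 34.
Now minimize piece count subject to staying optimal: for each k, pieces[k] = 1 + min over i with p[i]+r[k−i]=r[k] of pieces[k−i].
pieces[6] = 1
pieces[7] = 2
pieces[8] = 3
pieces[9] = 4

4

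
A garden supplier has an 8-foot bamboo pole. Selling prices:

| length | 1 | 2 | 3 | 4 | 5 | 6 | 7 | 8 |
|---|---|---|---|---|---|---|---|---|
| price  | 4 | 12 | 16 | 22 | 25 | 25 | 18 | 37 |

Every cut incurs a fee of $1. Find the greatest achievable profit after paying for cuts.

45

Let v[k] be the best obtainable value from length k. For each k, try every first piece i and keep the best of price[i] + v[k−i] minus the 1 cut fee when i<k.
v[1] = 4
v[2] = max(4+4-1, 12+0) = 12
v[3] = max(4+12-1, 12+4-1, 16+0) = 16
v[4] = max(4+16-1, 12+12-1, 16+4-1, 22+0) = 23
v[5] = max(4+23-1, 12+16-1, 16+12-1, 22+4-1, 25+0) = 27
v[6] = max(4+27-1, 12+23-1, 16+16-1, 22+12-1, 25+4-1, 25+0) = 34
v[7] = max(4+34-1, 12+27-1, 16+23-1, …, 25+4-1, 18+0) = 38
v[8] = max(4+38-1, 12+34-1, 16+27-1, …, 18+4-1, 37+0) = 45
One optimal plan: pieces 2 + 2 + 2 + 2 (3 cuts) → $48 − $3 = $45.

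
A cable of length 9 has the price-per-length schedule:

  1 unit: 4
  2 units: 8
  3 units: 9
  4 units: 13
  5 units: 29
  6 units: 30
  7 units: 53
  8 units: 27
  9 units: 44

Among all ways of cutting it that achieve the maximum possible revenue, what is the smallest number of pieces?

2

Consider every possible first cut. r[k] is the best of p[i]+r[k−i] over all sellable i≤k.
r[1] = 4
r[2] = 8  (first piece 1, then r[1]=4)
r[3] = 12  (first piece 1, then r[2]=8)
r[4] = 16  (first piece 1, then r[3]=12)
r[5] = 29
r[6] = 33  (first piece 1, then r[5]=29)
r[7] = 53
r[8] = 57  (first piece 1, then r[7]=53)
r[9] = 61  (first piece 1, then r[8]=57)
Maximum revenue is 61.
Now minimize piece count subject to staying optimal: for each k, pieces[k] = 1 + min over i with p[i]+r[k−i]=r[k] of pieces[k−i].
pieces[6] = 2
pieces[7] = 1
pieces[8] = 2
pieces[9] = 2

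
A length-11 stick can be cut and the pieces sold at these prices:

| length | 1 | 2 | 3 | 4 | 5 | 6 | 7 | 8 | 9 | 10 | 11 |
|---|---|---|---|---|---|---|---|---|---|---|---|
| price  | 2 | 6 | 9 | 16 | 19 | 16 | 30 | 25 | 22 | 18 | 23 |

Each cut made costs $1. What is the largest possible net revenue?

45

Consider every possible first cut. v[k] is the best of p[i]+v[k−i] over all sellable i≤k, charging 1 whenever i<k.
v[1] = 2
v[2] = max(2+2-1, 6+0) = 6
v[3] = max(2+6-1, 6+2-1, 9+0) = 9
v[4] = max(2+9-1, 6+6-1, 9+2-1, 16+0) = 16
v[5] = max(2+16-1, 6+9-1, 9+6-1, 16+2-1, 19+0) = 19
v[6] = max(2+19-1, 6+16-1, 9+9-1, 16+6-1, 19+2-1, 16+0) = 21
v[7] = max(2+21-1, 6+19-1, 9+16-1, …, 16+2-1, 30+0) = 30
v[8] = max(2+30-1, 6+21-1, 9+19-1, …, 30+2-1, 25+0) = 31
v[9] = max(2+31-1, 6+30-1, 9+21-1, …, 25+2-1, 22+0) = 35
v[10] = max(2+35-1, 6+31-1, 9+30-1, …, 22+2-1, 18+0) = 38
v[11] = max(2+38-1, 6+35-1, 9+31-1, …, 18+2-1, 23+0) = 45
One optimal plan: pieces 7 + 4 (1 cut) → $46 − $1 = $45.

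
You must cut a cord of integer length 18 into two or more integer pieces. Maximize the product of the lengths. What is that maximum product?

729

Fill f[k] for k=2..18: at each k try every first piece i and multiply by the better of (k−i) uncut or f[k−i].
f[2] = 1·max(1,0) = 1·1 = 1
f[3] = max(1·2, 2·1) = 2
f[4] = max(1·3, 2·2, 3·1) = 4
f[5] = max(1·4, 2·3, 3·2, 4·1) = 6
f[6] = max(1·6, 2·4, 3·3, 4·2, 5·1) = 9
f[7] = max(1·9, 2·6, 3·4, 4·3, 5·2, 6·1) = 12
f[8] = max(1·12, 2·9, 3·6, …, 6·2, 7·1) = 18
f[9] = max(1·18, 2·12, 3·9, …, 7·2, 8·1) = 27
f[10] = max(1·27, 2·18, 3·12, …, 8·2, 9·1) = 36
f[11] = max(1·36, 2·27, 3·18, …, 9·2, 10·1) = 54
f[12] = max(1·54, 2·36, 3·27, …, 10·2, 11·1) = 81
f[13] = max(1·81, 2·54, 3·36, …, 11·2, 12·1) = 108
f[14] = max(1·108, 2·81, 3·54, …, 12·2, 13·1) = 162
f[15] = max(1·162, 2·108, 3·81, …, 13·2, 14·1) = 243
f[16] = max(1·243, 2·162, 3·108, …, 14·2, 15·1) = 324
f[17] = max(1·324, 2·243, 3·162, …, 15·2, 16·1) = 486
f[18] = max(1·486, 2·324, 3·243, …, 16·2, 17·1) = 729
One optimal split: 3 + 3 + 3 + 3 + 3 + 3; product 3·3·3·3·3·3 = 729.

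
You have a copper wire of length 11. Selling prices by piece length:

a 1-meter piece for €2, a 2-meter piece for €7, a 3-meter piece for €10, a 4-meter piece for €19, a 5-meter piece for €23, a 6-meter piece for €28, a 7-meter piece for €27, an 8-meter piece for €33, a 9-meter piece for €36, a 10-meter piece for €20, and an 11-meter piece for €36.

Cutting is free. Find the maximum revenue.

Build v[k] bottom-up: v[k] = max over allowed piece i of (p[i] + v[k−i]).
v[1] = 2
v[2] = max(2+2, 7+0) = 7
v[3] = max(2+7, 7+2, 10+0) = 10
v[4] = max(2+10, 7+7, 10+2, 19+0) = 19
v[5] = max(2+19, 7+10, 10+7, 19+2, 23+0) = 23
v[6] = max(2+23, 7+19, 10+10, 19+7, 23+2, 28+0) = 28
v[7] = max(2+28, 7+23, 10+19, …, 28+2, 27+0) = 30
v[8] = max(2+30, 7+28, 10+23, …, 27+2, 33+0) = 38
v[9] = max(2+38, 7+30, 10+28, …, 33+2, 36+0) = 42
v[10] = max(2+42, 7+38, 10+30, …, 36+2, 20+0) = 47
v[11] = max(2+47, 7+42, 10+38, …, 20+2, 36+0) = 51
One optimal cutting: 6 + 5 → €28 + €23 = €51.

51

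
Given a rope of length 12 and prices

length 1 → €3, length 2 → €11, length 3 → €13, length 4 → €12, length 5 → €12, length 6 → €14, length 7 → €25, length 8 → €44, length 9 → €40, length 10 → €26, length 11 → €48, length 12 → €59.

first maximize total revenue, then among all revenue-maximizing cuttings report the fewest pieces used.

3

Build r[k] bottom-up: r[k] = max over allowed piece i of (p[i] + r[k−i]).
r[1] = 3
r[2] = 11
r[3] = 14  (first piece 1, then r[2]=11)
r[4] = 22  (first piece 2, then r[2]=11)
r[5] = 25  (first piece 1, then r[4]=22)
r[6] = 33  (first piece 2, then r[4]=22)
r[7] = 36  (first piece 1, then r[6]=33)
r[8] = 44  (first piece 2, then r[6]=33)
r[9] = 47  (first piece 1, then r[8]=44)
r[10] = 55  (first piece 2, then r[8]=44)
r[11] = 58  (first piece 1, then r[10]=55)
r[12] = 66  (first piece 2, then r[10]=55)
Maximum revenue is €66.
Now minimize piece count subject to staying optimal: for each k, pieces[k] = 1 + min over i with p[i]+r[k−i]=r[k] of pieces[k−i].
pieces[9] = 2
pieces[10] = 2
pieces[11] = 3
pieces[12] = 3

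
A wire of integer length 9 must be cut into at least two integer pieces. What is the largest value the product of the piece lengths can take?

Fill prod[k] for k=2..9: at each k try every first piece i and multiply by the better of (k−i) uncut or prod[k−i].
prod[2] = 1·max(1,0) = 1·1 = 1
prod[3] = 1·max(2,1) = 1·2 = 2
prod[4] = 2·max(2,1) = 2·2 = 4
prod[5] = 2·max(3,2) = 2·3 = 6
prod[6] = 3·max(3,2) = 3·3 = 9
prod[7] = 2·max(5,6) = 2·6 = 12
prod[8] = 2·max(6,9) = 2·9 = 18
prod[9] = 3·max(6,9) = 3·9 = 27
One optimal split: 3 + 3 + 3; product 3·3·3 = 27.

27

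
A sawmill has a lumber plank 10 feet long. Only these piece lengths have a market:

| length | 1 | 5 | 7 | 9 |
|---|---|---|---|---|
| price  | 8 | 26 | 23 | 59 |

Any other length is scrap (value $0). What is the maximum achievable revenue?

80

Consider every possible first cut. f[k] is the best of p[i]+f[k−i] over all sellable i≤k.
f[1] = 8
f[2] = 16  (first piece 1, then f[1]=8)
f[3] = 24  (first piece 1, then f[2]=16)
f[4] = 32  (first piece 1, then f[3]=24)
f[5] = max(8+32, 26+0) = 40
f[6] = max(8+40, 26+8) = 48
f[7] = max(8+48, 26+16, 23+0) = 56
f[8] = max(8+56, 26+24, 23+8) = 64
f[9] = max(8+64, 26+32, 23+16, 59+0) = 72
f[10] = max(8+72, 26+40, 23+24, 59+8) = 80
One optimal cutting: 1 + 1 + 1 + 1 + 1 + 1 + 1 + 1 + 1 + 1 → $80.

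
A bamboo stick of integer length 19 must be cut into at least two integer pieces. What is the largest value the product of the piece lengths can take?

Define P[k] = max over 1≤i<k of i · max(k−i, P[k−i]); the inner max lets the remainder stay uncut if that's better.
Small cases: P[2]=1, P[3]=2, P[4]=4, P[5]=6, P[6]=9, P[7]=12, P[8]=18, P[9]=27, P[10]=36, P[11]=54.
P[12] = 3·max(9,27) = 3·27 = 81
P[13] = 2·max(11,54) = 2·54 = 108
P[14] = 2·max(12,81) = 2·81 = 162
P[15] = 3·max(12,81) = 3·81 = 243
P[16] = 2·max(14,162) = 2·162 = 324
P[17] = 2·max(15,243) = 2·243 = 486
P[18] = 3·max(15,243) = 3·243 = 729
P[19] = 2·max(17,486) = 2·486 = 972
One optimal split: 3 + 3 + 3 + 3 + 3 + 2 + 2; product 3·3·3·3·3·2·2 = 972.

972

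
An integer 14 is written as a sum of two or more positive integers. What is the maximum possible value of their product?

Fill P[k] for k=2..14: at each k try every first piece i and multiply by the better of (k−i) uncut or P[k−i].
P[2] = 1*max(1,0) = 1*1 = 1
P[3] = 1*max(2,1) = 1*2 = 2
P[4] = 2*max(2,1) = 2*2 = 4
P[5] = 2*max(3,2) = 2*3 = 6
P[6] = 3*max(3,2) = 3*3 = 9
P[7] = 2*max(5,6) = 2*6 = 12
P[8] = 2*max(6,9) = 2*9 = 18
P[9] = 3*max(6,9) = 3*9 = 27
P[10] = 2*max(8,18) = 2*18 = 36
P[11] = 2*max(9,27) = 2*27 = 54
P[12] = 3*max(9,27) = 3*27 = 81
P[13] = 2*max(11,54) = 2*54 = 108
P[14] = 2*max(12,81) = 2*81 = 162
One optimal split: 3 + 3 + 3 + 3 + 2; product 3*3*3*3*2 = 162.

162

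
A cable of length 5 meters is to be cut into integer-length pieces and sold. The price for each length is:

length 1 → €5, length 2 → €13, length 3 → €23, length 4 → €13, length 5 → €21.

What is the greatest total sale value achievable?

Build r[k] bottom-up: r[k] = max over allowed piece i of (p[i] + r[k−i]).
r[1] = 5
r[2] = max(5+5, 13+0) = 13
r[3] = max(5+13, 13+5, 23+0) = 23
r[4] = max(5+23, 13+13, 23+5, 13+0) = 28
r[5] = max(5+28, 13+23, 23+13, 13+5, 21+0) = 36
One optimal cutting: 3 + 2 → €23 + €13 = €36.

36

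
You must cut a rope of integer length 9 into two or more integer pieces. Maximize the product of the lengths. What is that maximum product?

27

Let f[k] be the best product for length k (with at least one cut). For each first piece i, the rest contributes max(k−i, f[k−i]).
f[2] = 1×max(1,0) = 1×1 = 1
f[3] = max(1×2, 2×1) = 2
f[4] = max(1×3, 2×2, 3×1) = 4
f[5] = max(1×4, 2×3, 3×2, 4×1) = 6
f[6] = max(1×6, 2×4, 3×3, 4×2, 5×1) = 9
f[7] = max(1×9, 2×6, 3×4, 4×3, 5×2, 6×1) = 12
f[8] = max(1×12, 2×9, 3×6, …, 6×2, 7×1) = 18
f[9] = max(1×18, 2×12, 3×9, …, 7×2, 8×1) = 27
One optimal split: 3 + 3 + 3; product 3×3×3 = 27.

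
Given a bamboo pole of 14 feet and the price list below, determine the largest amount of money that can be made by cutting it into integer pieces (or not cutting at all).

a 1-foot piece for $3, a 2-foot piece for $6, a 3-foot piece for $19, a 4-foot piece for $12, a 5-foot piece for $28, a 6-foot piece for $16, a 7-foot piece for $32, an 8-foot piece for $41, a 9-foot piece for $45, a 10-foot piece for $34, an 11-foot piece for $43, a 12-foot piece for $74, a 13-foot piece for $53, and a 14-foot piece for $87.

87

Let best[k] be the best obtainable value from length k. For each k, try every first piece i and keep the best of price[i] + best[k−i].
best[1] = 3
best[2] = max(3+3, 6+0) = 6
best[3] = max(3+6, 6+3, 19+0) = 19
best[4] = max(3+19, 6+6, 19+3, 12+0) = 22
best[5] = max(3+22, 6+19, 19+6, 12+3, 28+0) = 28
best[6] = max(3+28, 6+22, 19+19, 12+6, 28+3, 16+0) = 38
best[7] = max(3+38, 6+28, 19+22, …, 16+3, 32+0) = 41
best[8] = max(3+41, 6+38, 19+28, …, 32+3, 41+0) = 47
best[9] = max(3+47, 6+41, 19+38, …, 41+3, 45+0) = 57
best[10] = max(3+57, 6+47, 19+41, …, 45+3, 34+0) = 60
best[11] = max(3+60, 6+57, 19+47, …, 34+3, 43+0) = 66
best[12] = max(3+66, 6+60, 19+57, …, 43+3, 74+0) = 76
best[13] = max(3+76, 6+66, 19+60, …, 74+3, 53+0) = 79
best[14] = max(3+79, 6+76, 19+66, …, 53+3, 87+0) = 87
Best is to sell the whole 14-foot piece uncut for $87.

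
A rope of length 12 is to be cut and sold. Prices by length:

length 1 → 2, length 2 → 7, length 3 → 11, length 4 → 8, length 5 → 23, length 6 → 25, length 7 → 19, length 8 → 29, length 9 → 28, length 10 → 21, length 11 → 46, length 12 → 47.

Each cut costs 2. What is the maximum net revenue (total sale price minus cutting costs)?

49

Let r[k] be the best obtainable value from length k. For each k, try every first piece i and keep the best of price[i] + r[k−i] minus the 2 cut fee when i<k.
r[1] = 2
r[2] = max(2+2-2, 7+0) = 7
r[3] = max(2+7-2, 7+2-2, 11+0) = 11
r[4] = max(2+11-2, 7+7-2, 11+2-2, 8+0) = 12
r[5] = max(2+12-2, 7+11-2, 11+7-2, 8+2-2, 23+0) = 23
r[6] = max(2+23-2, 7+12-2, 11+11-2, 8+7-2, 23+2-2, 25+0) = 25
r[7] = max(2+25-2, 7+23-2, 11+12-2, …, 25+2-2, 19+0) = 28
r[8] = max(2+28-2, 7+25-2, 11+23-2, …, 19+2-2, 29+0) = 32
r[9] = max(2+32-2, 7+28-2, 11+25-2, …, 29+2-2, 28+0) = 34
r[10] = max(2+34-2, 7+32-2, 11+28-2, …, 28+2-2, 21+0) = 44
r[11] = max(2+44-2, 7+34-2, 11+32-2, …, 21+2-2, 46+0) = 46
r[12] = max(2+46-2, 7+44-2, 11+34-2, …, 46+2-2, 47+0) = 49
One optimal plan: pieces 5 + 5 + 2 (2 cuts) → 53 − 4 = 49.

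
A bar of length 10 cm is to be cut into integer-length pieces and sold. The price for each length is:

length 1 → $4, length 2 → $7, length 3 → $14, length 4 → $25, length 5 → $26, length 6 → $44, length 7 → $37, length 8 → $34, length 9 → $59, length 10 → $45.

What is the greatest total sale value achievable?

Consider every possible first cut. best[k] is the best of p[i]+best[k−i] over all sellable i≤k.
best[1] = 4
best[2] = max(4+4, 7+0) = 8
best[3] = max(4+8, 7+4, 14+0) = 14
best[4] = max(4+14, 7+8, 14+4, 25+0) = 25
best[5] = max(4+25, 7+14, 14+8, 25+4, 26+0) = 29
best[6] = max(4+29, 7+25, 14+14, 25+8, 26+4, 44+0) = 44
best[7] = max(4+44, 7+29, 14+25, …, 44+4, 37+0) = 48
best[8] = max(4+48, 7+44, 14+29, …, 37+4, 34+0) = 52
best[9] = max(4+52, 7+48, 14+44, …, 34+4, 59+0) = 59
best[10] = max(4+59, 7+52, 14+48, …, 59+4, 45+0) = 69
One optimal cutting: 6 + 4 → $44 + $25 = $69.

69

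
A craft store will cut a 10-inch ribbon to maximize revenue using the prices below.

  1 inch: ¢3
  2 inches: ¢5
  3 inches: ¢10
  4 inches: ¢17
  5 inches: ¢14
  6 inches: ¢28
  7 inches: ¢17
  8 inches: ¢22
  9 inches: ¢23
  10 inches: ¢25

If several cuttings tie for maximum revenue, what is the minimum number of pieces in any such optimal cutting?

Consider every possible first cut. r[k] is the best of p[i]+r[k−i] over all sellable i≤k.
r[1] = 3
r[2] = 6  (first piece 1, then r[1]=3)
r[3] = 10
r[4] = 17
r[5] = 20  (first piece 1, then r[4]=17)
r[6] = 28
r[7] = 31  (first piece 1, then r[6]=28)
r[8] = 34  (first piece 1, then r[7]=31)
r[9] = 38  (first piece 3, then r[6]=28)
r[10] = 45  (first piece 4, then r[6]=28)
Maximum revenue is ¢45.
Now minimize piece count subject to staying optimal: for each k, pieces[k] = 1 + min over i with p[i]+r[k−i]=r[k] of pieces[k−i].
pieces[7] = 2
pieces[8] = 2
pieces[9] = 2
pieces[10] = 2

2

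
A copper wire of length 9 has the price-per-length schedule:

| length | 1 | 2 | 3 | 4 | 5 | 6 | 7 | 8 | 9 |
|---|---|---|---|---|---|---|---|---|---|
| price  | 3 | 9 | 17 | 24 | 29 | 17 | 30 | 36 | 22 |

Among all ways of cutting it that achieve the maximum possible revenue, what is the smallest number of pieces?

2

Build r[k] bottom-up: r[k] = max over allowed piece i of (p[i] + r[k−i]).
r[1] = 3
r[2] = max(3+3, 9+0) = 9
r[3] = max(3+9, 9+3, 17+0) = 17
r[4] = max(3+17, 9+9, 17+3, 24+0) = 24
r[5] = max(3+24, 9+17, 17+9, 24+3, 29+0) = 29
r[6] = max(3+29, 9+24, 17+17, 24+9, 29+3, 17+0) = 34
r[7] = max(3+34, 9+29, 17+24, …, 17+3, 30+0) = 41
r[8] = max(3+41, 9+34, 17+29, …, 30+3, 36+0) = 48
r[9] = max(3+48, 9+41, 17+34, …, 36+3, 22+0) = 53
Maximum revenue is €53.
Now minimize piece count subject to staying optimal: for each k, pieces[k] = 1 + min over i with p[i]+r[k−i]=r[k] of pieces[k−i].
pieces[6] = 2
pieces[7] = 2
pieces[8] = 2
pieces[9] = 2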